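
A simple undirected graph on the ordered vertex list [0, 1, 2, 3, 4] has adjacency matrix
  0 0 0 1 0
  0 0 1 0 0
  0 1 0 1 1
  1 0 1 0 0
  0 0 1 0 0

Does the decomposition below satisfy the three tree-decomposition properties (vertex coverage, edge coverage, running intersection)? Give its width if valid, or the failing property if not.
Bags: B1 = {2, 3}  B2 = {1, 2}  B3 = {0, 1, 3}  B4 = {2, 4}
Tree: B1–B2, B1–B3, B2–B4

A tree decomposition must satisfy three properties: every vertex lies in some bag; for every edge, both endpoints lie together in some bag; and for every vertex, the bags containing it form a connected subtree. Here bags containing vertex 1 are not connected in the tree, so the decomposition is invalid.

No — bags containing vertex 1 are not connected in the tree.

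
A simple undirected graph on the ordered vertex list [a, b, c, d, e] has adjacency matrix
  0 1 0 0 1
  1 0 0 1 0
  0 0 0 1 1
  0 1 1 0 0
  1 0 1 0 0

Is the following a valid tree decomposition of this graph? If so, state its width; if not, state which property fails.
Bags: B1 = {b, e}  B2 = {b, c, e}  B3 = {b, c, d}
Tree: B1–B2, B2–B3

No — vertex a appears in no bag.

A tree decomposition must satisfy three properties: every vertex lies in some bag; for every edge, both endpoints lie together in some bag; and for every vertex, the bags containing it form a connected subtree. Here vertex a appears in no bag, so the decomposition is invalid.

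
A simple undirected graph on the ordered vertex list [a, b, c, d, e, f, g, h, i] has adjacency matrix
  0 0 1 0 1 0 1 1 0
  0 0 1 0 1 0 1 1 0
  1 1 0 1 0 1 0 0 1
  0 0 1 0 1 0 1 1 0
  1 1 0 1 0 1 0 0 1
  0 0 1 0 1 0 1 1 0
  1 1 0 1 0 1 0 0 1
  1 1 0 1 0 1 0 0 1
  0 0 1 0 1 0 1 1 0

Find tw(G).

4

A width-4 tree decomposition is:
Bags: B1 = {b, c, e, g, h}  B2 = {c, d, e, g, h}  B3 = {c, e, g, h, i}  B4 = {c, e, f, g, h}  B5 = {a, c, e, g, h}
Tree: B1–B2, B2–B3, B3–B4, B4–B5
Each bag holds 5 vertices, so the decomposition has width 4, which upper-bounds the treewidth. For the lower bound: the 5 vertex sets {b,c}, {d,g}, {e,i}, {h}, {f} are disjoint, each induces a connected subgraph, and every pair is joined by at least one edge of G. Contracting each set to a single vertex therefore yields K_{5} as a minor, and since treewidth is minor-monotone, tw(G) ≥ tw(K_{5}) = 4. The upper and lower bounds meet at 4, so that is the treewidth.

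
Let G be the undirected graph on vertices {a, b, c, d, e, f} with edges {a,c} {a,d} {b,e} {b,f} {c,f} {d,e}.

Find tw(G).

A width-2 tree decomposition is:
Bags: B1 = {b, c, f}  B2 = {b, c, e}  B3 = {c, d, e}  B4 = {a, c, d}
Tree: B1–B2, B2–B3, B3–B4
Each bag holds 3 vertices, so the decomposition has width 2, which upper-bounds the treewidth. Since c–f–b–e–d–a–c is a cycle in G, G is not acyclic. Forests are exactly the graphs of treewidth ≤ 1, so tw(G) ≥ 2. Combining the bounds, tw(G) = 2.

2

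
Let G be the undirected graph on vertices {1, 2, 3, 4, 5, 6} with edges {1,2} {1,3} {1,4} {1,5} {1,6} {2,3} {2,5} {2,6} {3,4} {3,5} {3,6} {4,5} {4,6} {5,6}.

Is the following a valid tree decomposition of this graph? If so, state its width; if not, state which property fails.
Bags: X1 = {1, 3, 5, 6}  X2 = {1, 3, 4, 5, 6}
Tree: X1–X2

A tree decomposition must satisfy three properties: every vertex lies in some bag; for every edge, both endpoints lie together in some bag; and for every vertex, the bags containing it form a connected subtree. Here vertex 2 appears in no bag, so the decomposition is invalid.

No — vertex 2 appears in no bag.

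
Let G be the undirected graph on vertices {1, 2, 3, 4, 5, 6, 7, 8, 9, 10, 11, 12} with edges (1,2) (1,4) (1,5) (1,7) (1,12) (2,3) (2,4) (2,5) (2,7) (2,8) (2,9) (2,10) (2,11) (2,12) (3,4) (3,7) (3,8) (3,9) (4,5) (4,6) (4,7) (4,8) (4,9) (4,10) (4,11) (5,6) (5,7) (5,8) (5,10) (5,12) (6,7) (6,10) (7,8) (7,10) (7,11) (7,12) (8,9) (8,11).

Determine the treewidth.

A width-4 tree decomposition is:
Bags: B1 = {2, 4, 5, 7, 8}  B2 = {1, 2, 4, 5, 7}  B3 = {1, 2, 5, 7, 12}  B4 = {2, 4, 7, 8, 11}  B5 = {2, 3, 4, 7, 8}  B6 = {2, 4, 5, 7, 10}  B7 = {2, 3, 4, 8, 9}  B8 = {4, 5, 6, 7, 10}
Tree: B1–B2, B2–B3, B1–B4, B1–B5, B1–B6, B5–B7, B6–B8
Every bag has size at most 5, so the width is 5 − 1 = 4 and tw(G) ≤ 4. Conversely, {2, 3, 4, 8, 9} is a clique of size 5, and the vertices of any clique must share a bag in every tree decomposition; so some bag has ≥ 5 vertices and tw(G) ≥ 4. Hence tw(G) = 4 exactly.

4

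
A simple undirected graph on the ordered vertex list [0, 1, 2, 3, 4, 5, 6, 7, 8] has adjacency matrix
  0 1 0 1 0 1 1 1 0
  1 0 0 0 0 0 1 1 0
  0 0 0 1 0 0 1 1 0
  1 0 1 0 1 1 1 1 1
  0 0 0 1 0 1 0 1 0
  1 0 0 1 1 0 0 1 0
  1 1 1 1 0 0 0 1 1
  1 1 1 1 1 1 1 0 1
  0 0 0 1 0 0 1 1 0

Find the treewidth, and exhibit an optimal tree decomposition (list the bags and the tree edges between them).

Each bag holds 4 vertices, so the decomposition has width 3, which upper-bounds the treewidth. Conversely, {0, 1, 6, 7} is a clique of size 4, and the vertices of any clique must share a bag in every tree decomposition; so some bag has ≥ 4 vertices and tw(G) ≥ 3. Combining the bounds, tw(G) = 3.

Treewidth 3.
One optimal decomposition is:
Bags: B1 = {0, 3, 5, 7}  B2 = {0, 3, 6, 7}  B3 = {0, 1, 6, 7}  B4 = {2, 3, 6, 7}  B5 = {3, 4, 5, 7}  B6 = {3, 6, 7, 8}
Tree: B1–B2, B2–B3, B2–B4, B1–B5, B2–B6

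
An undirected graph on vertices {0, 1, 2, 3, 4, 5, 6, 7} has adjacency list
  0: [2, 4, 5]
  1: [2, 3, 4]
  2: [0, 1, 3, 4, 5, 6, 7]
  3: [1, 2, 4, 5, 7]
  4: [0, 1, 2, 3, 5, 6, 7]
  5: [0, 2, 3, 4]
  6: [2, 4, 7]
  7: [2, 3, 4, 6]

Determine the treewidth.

3

A width-3 tree decomposition is:
Bags: B1 = {0, 2, 4, 5}  B2 = {2, 3, 4, 5}  B3 = {2, 3, 4, 7}  B4 = {2, 4, 6, 7}  B5 = {1, 2, 3, 4}
Tree: B1–B2, B2–B3, B3–B4, B3–B5
Each bag holds 4 vertices, so the decomposition has width 3, which upper-bounds the treewidth. For the lower bound, the 4 vertices {0, 2, 4, 5} are pairwise adjacent, and any tree decomposition puts a clique entirely inside one bag — forcing width ≥ 3. Therefore the treewidth is 3.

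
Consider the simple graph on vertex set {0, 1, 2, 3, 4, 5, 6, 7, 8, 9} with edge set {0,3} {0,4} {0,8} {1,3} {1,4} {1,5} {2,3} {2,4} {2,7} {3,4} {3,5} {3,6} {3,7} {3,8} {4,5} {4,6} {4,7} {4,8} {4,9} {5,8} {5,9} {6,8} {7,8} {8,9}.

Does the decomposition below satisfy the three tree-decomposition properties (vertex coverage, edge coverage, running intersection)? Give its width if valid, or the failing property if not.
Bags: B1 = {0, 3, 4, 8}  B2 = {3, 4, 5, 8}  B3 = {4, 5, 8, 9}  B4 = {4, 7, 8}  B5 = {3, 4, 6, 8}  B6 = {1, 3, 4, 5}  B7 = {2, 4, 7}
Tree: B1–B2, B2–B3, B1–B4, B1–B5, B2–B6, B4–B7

A tree decomposition must satisfy three properties: every vertex lies in some bag; for every edge, both endpoints lie together in some bag; and for every vertex, the bags containing it form a connected subtree. Here edge (3,7) lies in no bag, so the decomposition is invalid.

No — edge (3,7) lies in no bag.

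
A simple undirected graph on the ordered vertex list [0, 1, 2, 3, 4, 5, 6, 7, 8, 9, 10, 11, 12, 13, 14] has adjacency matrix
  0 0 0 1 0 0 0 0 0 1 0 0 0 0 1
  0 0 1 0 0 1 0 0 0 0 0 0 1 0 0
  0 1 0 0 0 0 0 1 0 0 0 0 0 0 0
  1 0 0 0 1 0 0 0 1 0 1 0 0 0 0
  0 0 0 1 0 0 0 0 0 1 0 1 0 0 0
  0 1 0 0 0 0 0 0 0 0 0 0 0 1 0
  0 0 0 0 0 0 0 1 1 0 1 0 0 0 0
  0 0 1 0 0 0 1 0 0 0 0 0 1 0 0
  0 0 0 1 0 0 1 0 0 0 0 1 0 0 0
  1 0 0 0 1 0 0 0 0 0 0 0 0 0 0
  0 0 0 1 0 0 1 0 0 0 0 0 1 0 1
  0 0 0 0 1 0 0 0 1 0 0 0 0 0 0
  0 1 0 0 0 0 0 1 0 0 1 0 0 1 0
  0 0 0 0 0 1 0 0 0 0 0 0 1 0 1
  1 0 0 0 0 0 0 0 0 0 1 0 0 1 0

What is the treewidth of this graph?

A width-3 tree decomposition is:
Bags: B1 = {0, 4, 9, 11}  B2 = {0, 3, 4, 11}  B3 = {0, 3, 8, 11}  B4 = {0, 3, 8, 14}  B5 = {3, 8, 10, 14}  B6 = {6, 8, 10, 14}  B7 = {6, 10, 13, 14}  B8 = {6, 10, 12, 13}  B9 = {6, 7, 12, 13}  B10 = {5, 7, 12, 13}  B11 = {1, 5, 7, 12}  B12 = {1, 2, 5, 7}
Tree: B1–B2, B2–B3, B3–B4, B4–B5, B5–B6, B6–B7, B7–B8, B8–B9, B9–B10, B10–B11, B11–B12
The largest bag has 4 vertices, giving width 3; this decomposition certifies tw(G) ≤ 3. For the lower bound: the 4 vertex sets {4,9,11}, {0}, {3}, {6,8,10,14} are disjoint, each induces a connected subgraph, and every pair is joined by at least one edge of G. Contracting each set to a single vertex therefore yields K_{4} as a minor, and since treewidth is minor-monotone, tw(G) ≥ tw(K_{4}) = 3. Therefore the treewidth is 3.

3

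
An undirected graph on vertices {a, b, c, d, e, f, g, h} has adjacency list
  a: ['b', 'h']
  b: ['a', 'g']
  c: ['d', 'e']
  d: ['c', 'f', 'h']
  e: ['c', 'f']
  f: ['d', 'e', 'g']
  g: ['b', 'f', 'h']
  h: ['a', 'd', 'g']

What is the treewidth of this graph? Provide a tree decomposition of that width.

Treewidth 2.
One optimal decomposition is:
Bags: B1 = {c, d, e}  B2 = {d, e, f}  B3 = {d, f, h}  B4 = {f, g, h}  B5 = {a, g, h}  B6 = {a, b, g}
Tree: B1–B2, B2–B3, B3–B4, B4–B5, B5–B6

Every bag has size at most 3, so the width is 3 − 1 = 2 and tw(G) ≤ 2. For the lower bound, G contains the cycle c–e–f–d–c, so G is not a forest; only forests have treewidth ≤ 1, hence tw(G) ≥ 2. Combining the bounds, tw(G) = 2.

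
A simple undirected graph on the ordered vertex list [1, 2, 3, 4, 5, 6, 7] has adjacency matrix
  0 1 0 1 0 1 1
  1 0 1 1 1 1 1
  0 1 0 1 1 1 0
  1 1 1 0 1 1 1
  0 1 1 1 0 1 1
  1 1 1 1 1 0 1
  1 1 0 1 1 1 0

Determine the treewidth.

A width-4 tree decomposition is:
Bags: B1 = {2, 4, 5, 6, 7}  B2 = {1, 2, 4, 6, 7}  B3 = {2, 3, 4, 5, 6}
Tree: B1–B2, B1–B3
Each bag holds 5 vertices, so the decomposition has width 4, which upper-bounds the treewidth. Conversely, {1, 2, 4, 6, 7} is a clique of size 5, and the vertices of any clique must share a bag in every tree decomposition; so some bag has ≥ 5 vertices and tw(G) ≥ 4. The upper and lower bounds meet at 4, so that is the treewidth.

4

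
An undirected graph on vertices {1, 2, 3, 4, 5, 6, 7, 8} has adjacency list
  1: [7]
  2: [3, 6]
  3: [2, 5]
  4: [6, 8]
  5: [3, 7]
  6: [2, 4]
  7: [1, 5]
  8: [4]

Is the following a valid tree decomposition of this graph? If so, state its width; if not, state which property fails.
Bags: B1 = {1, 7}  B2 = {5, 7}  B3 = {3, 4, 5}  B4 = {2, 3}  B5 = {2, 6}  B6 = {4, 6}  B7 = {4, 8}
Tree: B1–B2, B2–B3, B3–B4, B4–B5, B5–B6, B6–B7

No — bags containing vertex 4 are not connected in the tree.

A tree decomposition must satisfy three properties: every vertex lies in some bag; for every edge, both endpoints lie together in some bag; and for every vertex, the bags containing it form a connected subtree. Here bags containing vertex 4 are not connected in the tree, so the decomposition is invalid.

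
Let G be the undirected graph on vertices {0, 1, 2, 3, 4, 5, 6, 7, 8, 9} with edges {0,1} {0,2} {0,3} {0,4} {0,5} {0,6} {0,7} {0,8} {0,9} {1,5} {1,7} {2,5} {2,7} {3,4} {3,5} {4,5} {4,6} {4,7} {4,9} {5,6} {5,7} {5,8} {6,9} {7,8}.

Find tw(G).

A width-3 tree decomposition is:
Bags: B1 = {0, 4, 5, 7}  B2 = {0, 3, 4, 5}  B3 = {0, 5, 7, 8}  B4 = {0, 4, 5, 6}  B5 = {0, 2, 5, 7}  B6 = {0, 4, 6, 9}  B7 = {0, 1, 5, 7}
Tree: B1–B2, B1–B3, B1–B4, B3–B5, B4–B6, B3–B7
The largest bag has 4 vertices, giving width 3; this decomposition certifies tw(G) ≤ 3. For the lower bound, the 4 vertices {0, 4, 6, 9} are pairwise adjacent, and any tree decomposition puts a clique entirely inside one bag — forcing width ≥ 3. Combining the bounds, tw(G) = 3.

3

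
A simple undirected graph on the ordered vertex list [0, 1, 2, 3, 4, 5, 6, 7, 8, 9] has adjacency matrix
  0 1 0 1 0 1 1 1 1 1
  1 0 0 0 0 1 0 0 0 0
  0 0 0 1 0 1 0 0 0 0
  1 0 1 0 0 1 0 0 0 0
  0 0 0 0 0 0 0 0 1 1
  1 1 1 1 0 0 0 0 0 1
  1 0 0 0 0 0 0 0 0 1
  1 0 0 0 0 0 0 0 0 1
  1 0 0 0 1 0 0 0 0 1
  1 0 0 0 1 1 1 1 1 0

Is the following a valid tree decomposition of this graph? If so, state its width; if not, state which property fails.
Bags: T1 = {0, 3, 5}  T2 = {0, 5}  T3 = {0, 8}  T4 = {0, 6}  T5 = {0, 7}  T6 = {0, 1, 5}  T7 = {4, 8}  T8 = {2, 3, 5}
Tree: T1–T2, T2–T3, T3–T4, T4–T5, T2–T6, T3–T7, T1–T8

A tree decomposition must satisfy three properties: every vertex lies in some bag; for every edge, both endpoints lie together in some bag; and for every vertex, the bags containing it form a connected subtree. Here vertex 9 appears in no bag, so the decomposition is invalid.

No — vertex 9 appears in no bag.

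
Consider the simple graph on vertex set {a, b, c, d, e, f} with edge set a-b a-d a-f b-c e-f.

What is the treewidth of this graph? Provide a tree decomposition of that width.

Each bag holds 2 vertices, so the decomposition has width 1, which upper-bounds the treewidth. Any graph with an edge has treewidth ≥ 1, and G has the edge f–a. Hence tw(G) = 1 exactly.

Treewidth 1.
One optimal decomposition is:
Bags: B1 = {a, f}  B2 = {a, b}  B3 = {e, f}  B4 = {a, d}  B5 = {b, c}
Tree: B1–B2, B1–B3, B2–B4, B2–B5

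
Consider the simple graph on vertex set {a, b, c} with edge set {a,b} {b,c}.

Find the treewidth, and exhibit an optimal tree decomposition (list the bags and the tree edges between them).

Treewidth 1.
One such decomposition:
Bags: B1 = {b, c}  B2 = {a, b}
Tree: B1–B2

Each bag holds 2 vertices, so the decomposition has width 1, which upper-bounds the treewidth. Any graph with an edge has treewidth ≥ 1, and G has the edge c–b. Hence tw(G) = 1 exactly.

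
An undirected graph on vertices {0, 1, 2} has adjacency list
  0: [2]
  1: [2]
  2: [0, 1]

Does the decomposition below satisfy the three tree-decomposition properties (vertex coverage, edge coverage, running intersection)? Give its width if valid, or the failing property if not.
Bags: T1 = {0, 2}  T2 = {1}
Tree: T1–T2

A tree decomposition must satisfy three properties: every vertex lies in some bag; for every edge, both endpoints lie together in some bag; and for every vertex, the bags containing it form a connected subtree. Here edge (2,1) lies in no bag, so the decomposition is invalid.

No — edge (2,1) lies in no bag.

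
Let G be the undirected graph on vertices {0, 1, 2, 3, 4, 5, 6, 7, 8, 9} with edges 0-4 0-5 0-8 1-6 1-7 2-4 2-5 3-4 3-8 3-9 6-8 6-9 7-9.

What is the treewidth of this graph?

2

A width-2 tree decomposition is:
Bags: B1 = {0, 2, 5}  B2 = {0, 2, 4}  B3 = {0, 4, 8}  B4 = {3, 4, 8}  B5 = {3, 6, 8}  B6 = {3, 6, 9}  B7 = {1, 6, 9}  B8 = {1, 7, 9}
Tree: B1–B2, B2–B3, B3–B4, B4–B5, B5–B6, B6–B7, B7–B8
The largest bag has 3 vertices, giving width 2; this decomposition certifies tw(G) ≤ 2. Since 5–2–4–0–5 is a cycle in G, G is not acyclic. Forests are exactly the graphs of treewidth ≤ 1, so tw(G) ≥ 2. Combining the bounds, tw(G) = 2.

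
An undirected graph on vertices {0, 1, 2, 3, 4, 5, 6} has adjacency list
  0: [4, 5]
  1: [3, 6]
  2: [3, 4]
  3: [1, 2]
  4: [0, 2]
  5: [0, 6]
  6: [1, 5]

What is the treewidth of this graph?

A width-2 tree decomposition is:
Bags: B1 = {0, 4, 5}  B2 = {4, 5, 6}  B3 = {1, 4, 6}  B4 = {1, 3, 4}  B5 = {2, 3, 4}
Tree: B1–B2, B2–B3, B3–B4, B4–B5
The largest bag has 3 vertices, giving width 2; this decomposition certifies tw(G) ≤ 2. For the lower bound, G contains the cycle 4–0–5–6–1–3–2–4, so G is not a forest; only forests have treewidth ≤ 1, hence tw(G) ≥ 2. Combining the bounds, tw(G) = 2.

2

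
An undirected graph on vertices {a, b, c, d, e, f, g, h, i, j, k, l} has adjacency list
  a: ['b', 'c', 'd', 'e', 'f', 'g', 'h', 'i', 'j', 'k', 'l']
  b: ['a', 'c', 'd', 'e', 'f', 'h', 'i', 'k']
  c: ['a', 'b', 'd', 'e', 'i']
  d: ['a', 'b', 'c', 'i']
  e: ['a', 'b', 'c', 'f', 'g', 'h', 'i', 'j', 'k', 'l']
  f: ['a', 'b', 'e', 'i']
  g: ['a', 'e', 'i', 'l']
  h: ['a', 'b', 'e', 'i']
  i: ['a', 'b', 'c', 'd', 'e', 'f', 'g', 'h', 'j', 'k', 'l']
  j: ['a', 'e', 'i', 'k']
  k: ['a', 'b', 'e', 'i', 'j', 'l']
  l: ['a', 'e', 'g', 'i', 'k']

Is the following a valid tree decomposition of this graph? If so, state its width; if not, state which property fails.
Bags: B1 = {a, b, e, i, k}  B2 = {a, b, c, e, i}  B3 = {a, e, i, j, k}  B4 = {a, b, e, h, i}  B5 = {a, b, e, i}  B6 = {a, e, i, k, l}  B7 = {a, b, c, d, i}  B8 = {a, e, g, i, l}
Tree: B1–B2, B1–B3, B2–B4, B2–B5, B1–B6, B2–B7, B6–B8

No — vertex f appears in no bag.

A tree decomposition must satisfy three properties: every vertex lies in some bag; for every edge, both endpoints lie together in some bag; and for every vertex, the bags containing it form a connected subtree. Here vertex f appears in no bag, so the decomposition is invalid.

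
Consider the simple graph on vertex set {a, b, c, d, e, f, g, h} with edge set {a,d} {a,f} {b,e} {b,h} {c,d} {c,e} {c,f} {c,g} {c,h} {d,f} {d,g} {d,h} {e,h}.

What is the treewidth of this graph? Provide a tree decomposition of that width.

Treewidth 2.
Bags: B1 = {c, d, h}  B2 = {c, d, f}  B3 = {c, e, h}  B4 = {a, d, f}  B5 = {c, d, g}  B6 = {b, e, h}
Tree: B1–B2, B1–B3, B2–B4, B1–B5, B3–B6

Every bag has size at most 3, so the width is 3 − 1 = 2 and tw(G) ≤ 2. On the other hand G contains the 3-clique {c, d, g}. A clique must lie in a single bag of any decomposition, so no decomposition can have width below 2. Hence tw(G) = 2 exactly.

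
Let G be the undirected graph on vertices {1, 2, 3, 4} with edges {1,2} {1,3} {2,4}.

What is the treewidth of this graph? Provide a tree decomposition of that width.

The largest bag has 2 vertices, giving width 1; this decomposition certifies tw(G) ≤ 1. Since G has at least one edge (e.g. 1–3), it is not an edgeless graph, so tw(G) ≥ 1. Hence tw(G) = 1 exactly.

Treewidth 1.
One optimal decomposition is:
Bags: B1 = {1, 3}  B2 = {1, 2}  B3 = {2, 4}
Tree: B1–B2, B2–B3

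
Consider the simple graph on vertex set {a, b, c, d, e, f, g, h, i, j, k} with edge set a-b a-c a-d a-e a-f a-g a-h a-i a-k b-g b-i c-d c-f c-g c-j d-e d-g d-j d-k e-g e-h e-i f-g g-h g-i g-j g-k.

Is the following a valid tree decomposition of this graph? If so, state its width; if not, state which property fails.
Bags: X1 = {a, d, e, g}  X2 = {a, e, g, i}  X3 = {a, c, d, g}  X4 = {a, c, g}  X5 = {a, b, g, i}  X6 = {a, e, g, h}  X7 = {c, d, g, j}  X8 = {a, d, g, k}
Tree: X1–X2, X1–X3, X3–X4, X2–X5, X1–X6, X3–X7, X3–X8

A tree decomposition must satisfy three properties: every vertex lies in some bag; for every edge, both endpoints lie together in some bag; and for every vertex, the bags containing it form a connected subtree. Here vertex f appears in no bag, so the decomposition is invalid.

No — vertex f appears in no bag.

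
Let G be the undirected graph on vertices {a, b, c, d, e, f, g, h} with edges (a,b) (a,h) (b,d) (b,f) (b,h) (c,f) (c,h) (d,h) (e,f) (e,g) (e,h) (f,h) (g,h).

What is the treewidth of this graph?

2

A width-2 tree decomposition is:
Bags: B1 = {b, f, h}  B2 = {c, f, h}  B3 = {b, d, h}  B4 = {e, f, h}  B5 = {a, b, h}  B6 = {e, g, h}
Tree: B1–B2, B1–B3, B2–B4, B3–B5, B4–B6
Every bag has size at most 3, so the width is 3 − 1 = 2 and tw(G) ≤ 2. For the lower bound, the 3 vertices {b, d, h} are pairwise adjacent, and any tree decomposition puts a clique entirely inside one bag — forcing width ≥ 2. Hence tw(G) = 2 exactly.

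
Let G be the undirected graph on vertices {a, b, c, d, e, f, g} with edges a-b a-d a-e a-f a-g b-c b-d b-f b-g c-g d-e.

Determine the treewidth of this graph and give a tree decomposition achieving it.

Treewidth 2.
One optimal decomposition is:
Bags: B1 = {a, b, g}  B2 = {a, b, f}  B3 = {b, c, g}  B4 = {a, b, d}  B5 = {a, d, e}
Tree: B1–B2, B1–B3, B1–B4, B4–B5

Each bag holds 3 vertices, so the decomposition has width 2, which upper-bounds the treewidth. On the other hand G contains the 3-clique {b, c, g}. A clique must lie in a single bag of any decomposition, so no decomposition can have width below 2. Therefore the treewidth is 2.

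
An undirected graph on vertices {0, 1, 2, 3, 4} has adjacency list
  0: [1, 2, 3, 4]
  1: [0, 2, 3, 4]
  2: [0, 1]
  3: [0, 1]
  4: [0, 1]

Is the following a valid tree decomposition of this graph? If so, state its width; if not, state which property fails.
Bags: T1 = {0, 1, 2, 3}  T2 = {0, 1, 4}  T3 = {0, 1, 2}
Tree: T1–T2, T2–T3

A tree decomposition must satisfy three properties: every vertex lies in some bag; for every edge, both endpoints lie together in some bag; and for every vertex, the bags containing it form a connected subtree. Here bags containing vertex 2 are not connected in the tree, so the decomposition is invalid.

No — bags containing vertex 2 are not connected in the tree.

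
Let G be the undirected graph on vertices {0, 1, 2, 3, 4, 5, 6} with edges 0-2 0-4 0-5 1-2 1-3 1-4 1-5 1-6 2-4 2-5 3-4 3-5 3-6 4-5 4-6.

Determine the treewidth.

A width-3 tree decomposition is:
Bags: B1 = {1, 3, 4, 6}  B2 = {1, 3, 4, 5}  B3 = {1, 2, 4, 5}  B4 = {0, 2, 4, 5}
Tree: B1–B2, B2–B3, B3–B4
Each bag holds 4 vertices, so the decomposition has width 3, which upper-bounds the treewidth. For the lower bound, the 4 vertices {0, 2, 4, 5} are pairwise adjacent, and any tree decomposition puts a clique entirely inside one bag — forcing width ≥ 3. Hence tw(G) = 3 exactly.

3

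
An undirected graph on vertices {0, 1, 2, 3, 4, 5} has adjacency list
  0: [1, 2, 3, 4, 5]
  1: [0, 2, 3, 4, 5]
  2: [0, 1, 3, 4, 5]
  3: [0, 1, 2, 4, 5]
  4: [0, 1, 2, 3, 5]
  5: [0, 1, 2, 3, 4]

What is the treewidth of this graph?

A width-5 tree decomposition is:
Bags: B1 = {0, 1, 2, 3, 4, 5}
Tree: (single bag)
With just one bag of size 6, the width is 6 − 1 = 5, so tw(G) ≤ 5. Conversely, {0, 1, 2, 3, 4, 5} is a clique of size 6, and the vertices of any clique must share a bag in every tree decomposition; so some bag has ≥ 6 vertices and tw(G) ≥ 5. Hence tw(G) = 5 exactly.

5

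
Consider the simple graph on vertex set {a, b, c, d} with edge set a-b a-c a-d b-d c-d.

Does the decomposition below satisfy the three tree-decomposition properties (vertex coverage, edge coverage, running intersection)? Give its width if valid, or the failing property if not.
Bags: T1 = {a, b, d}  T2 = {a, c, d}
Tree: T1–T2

Checking the three conditions: (i) the bags cover all of {a, b, c, d}; (ii) for each edge, some bag contains both endpoints; (iii) the bags containing any fixed vertex form a subtree. All hold, so the decomposition is valid with width 3 − 1 = 2.

Yes; width 2.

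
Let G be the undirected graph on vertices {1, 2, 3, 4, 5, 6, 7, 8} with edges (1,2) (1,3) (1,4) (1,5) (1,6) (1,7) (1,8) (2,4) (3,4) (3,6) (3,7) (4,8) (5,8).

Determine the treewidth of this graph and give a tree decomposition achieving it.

Treewidth 2.
One such decomposition:
Bags: B1 = {1, 3, 4}  B2 = {1, 2, 4}  B3 = {1, 4, 8}  B4 = {1, 5, 8}  B5 = {1, 3, 6}  B6 = {1, 3, 7}
Tree: B1–B2, B2–B3, B3–B4, B1–B5, B5–B6

Each bag holds 3 vertices, so the decomposition has width 2, which upper-bounds the treewidth. On the other hand G contains the 3-clique {1, 4, 8}. A clique must lie in a single bag of any decomposition, so no decomposition can have width below 2. Combining the bounds, tw(G) = 2.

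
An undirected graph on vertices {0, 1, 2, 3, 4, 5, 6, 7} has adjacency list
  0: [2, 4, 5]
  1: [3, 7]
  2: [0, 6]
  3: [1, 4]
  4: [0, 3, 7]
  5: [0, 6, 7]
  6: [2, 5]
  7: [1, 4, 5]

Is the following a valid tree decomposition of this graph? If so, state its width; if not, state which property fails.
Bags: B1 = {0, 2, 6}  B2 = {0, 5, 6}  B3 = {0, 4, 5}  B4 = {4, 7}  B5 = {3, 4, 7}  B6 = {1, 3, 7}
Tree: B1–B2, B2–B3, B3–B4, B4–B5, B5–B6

A tree decomposition must satisfy three properties: every vertex lies in some bag; for every edge, both endpoints lie together in some bag; and for every vertex, the bags containing it form a connected subtree. Here edge (5,7) lies in no bag, so the decomposition is invalid.

No — edge (5,7) lies in no bag.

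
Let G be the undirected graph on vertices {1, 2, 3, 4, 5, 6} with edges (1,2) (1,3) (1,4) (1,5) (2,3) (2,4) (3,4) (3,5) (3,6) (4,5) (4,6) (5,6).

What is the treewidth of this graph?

A width-3 tree decomposition is:
Bags: B1 = {1, 3, 4, 5}  B2 = {3, 4, 5, 6}  B3 = {1, 2, 3, 4}
Tree: B1–B2, B1–B3
The largest bag has 4 vertices, giving width 3; this decomposition certifies tw(G) ≤ 3. On the other hand G contains the 4-clique {1, 2, 3, 4}. A clique must lie in a single bag of any decomposition, so no decomposition can have width below 3. Therefore the treewidth is 3.

3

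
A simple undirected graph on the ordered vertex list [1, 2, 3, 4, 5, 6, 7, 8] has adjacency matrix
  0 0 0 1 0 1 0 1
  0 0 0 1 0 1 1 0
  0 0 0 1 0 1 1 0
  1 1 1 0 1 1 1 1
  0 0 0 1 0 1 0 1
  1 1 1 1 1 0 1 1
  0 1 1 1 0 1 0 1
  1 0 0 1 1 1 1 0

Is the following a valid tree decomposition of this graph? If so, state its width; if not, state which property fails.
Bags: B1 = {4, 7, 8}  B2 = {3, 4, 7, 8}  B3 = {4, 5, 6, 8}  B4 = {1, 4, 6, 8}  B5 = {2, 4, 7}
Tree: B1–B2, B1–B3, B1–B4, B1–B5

No — edge (6,7) lies in no bag.

A tree decomposition must satisfy three properties: every vertex lies in some bag; for every edge, both endpoints lie together in some bag; and for every vertex, the bags containing it form a connected subtree. Here edge (6,7) lies in no bag, so the decomposition is invalid.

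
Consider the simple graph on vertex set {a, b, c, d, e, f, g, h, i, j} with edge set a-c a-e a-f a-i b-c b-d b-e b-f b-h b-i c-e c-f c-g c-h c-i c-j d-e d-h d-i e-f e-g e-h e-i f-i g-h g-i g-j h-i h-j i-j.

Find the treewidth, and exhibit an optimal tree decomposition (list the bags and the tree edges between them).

Treewidth 4.
Bags: B1 = {b, c, e, f, i}  B2 = {b, c, e, h, i}  B3 = {c, e, g, h, i}  B4 = {b, d, e, h, i}  B5 = {c, g, h, i, j}  B6 = {a, c, e, f, i}
Tree: B1–B2, B2–B3, B2–B4, B3–B5, B1–B6

The largest bag has 5 vertices, giving width 4; this decomposition certifies tw(G) ≤ 4. Conversely, {b, d, e, h, i} is a clique of size 5, and the vertices of any clique must share a bag in every tree decomposition; so some bag has ≥ 5 vertices and tw(G) ≥ 4. Combining the bounds, tw(G) = 4.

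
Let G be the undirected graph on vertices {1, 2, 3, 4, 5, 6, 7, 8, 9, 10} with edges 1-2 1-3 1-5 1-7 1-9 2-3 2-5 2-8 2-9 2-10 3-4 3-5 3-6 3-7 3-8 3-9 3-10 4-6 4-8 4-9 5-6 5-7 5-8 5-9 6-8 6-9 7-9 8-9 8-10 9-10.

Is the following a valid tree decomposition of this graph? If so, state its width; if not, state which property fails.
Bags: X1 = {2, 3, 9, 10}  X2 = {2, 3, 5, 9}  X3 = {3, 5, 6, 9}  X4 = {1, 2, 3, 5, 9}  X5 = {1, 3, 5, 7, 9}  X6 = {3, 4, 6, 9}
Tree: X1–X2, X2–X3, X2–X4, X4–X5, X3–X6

No — vertex 8 appears in no bag.

A tree decomposition must satisfy three properties: every vertex lies in some bag; for every edge, both endpoints lie together in some bag; and for every vertex, the bags containing it form a connected subtree. Here vertex 8 appears in no bag, so the decomposition is invalid.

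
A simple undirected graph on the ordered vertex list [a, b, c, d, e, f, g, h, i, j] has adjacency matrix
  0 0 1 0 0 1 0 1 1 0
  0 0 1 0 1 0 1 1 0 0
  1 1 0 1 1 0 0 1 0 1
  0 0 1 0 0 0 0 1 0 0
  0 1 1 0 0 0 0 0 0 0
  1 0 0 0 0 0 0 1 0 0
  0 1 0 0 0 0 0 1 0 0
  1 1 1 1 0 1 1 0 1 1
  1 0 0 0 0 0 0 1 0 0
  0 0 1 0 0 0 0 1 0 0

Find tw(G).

2

A width-2 tree decomposition is:
Bags: B1 = {a, h, i}  B2 = {a, c, h}  B3 = {b, c, h}  B4 = {b, g, h}  B5 = {c, d, h}  B6 = {c, h, j}  B7 = {a, f, h}  B8 = {b, c, e}
Tree: B1–B2, B2–B3, B3–B4, B3–B5, B3–B6, B1–B7, B3–B8
Each bag holds 3 vertices, so the decomposition has width 2, which upper-bounds the treewidth. Conversely, {b, c, e} is a clique of size 3, and the vertices of any clique must share a bag in every tree decomposition; so some bag has ≥ 3 vertices and tw(G) ≥ 2. Therefore the treewidth is 2.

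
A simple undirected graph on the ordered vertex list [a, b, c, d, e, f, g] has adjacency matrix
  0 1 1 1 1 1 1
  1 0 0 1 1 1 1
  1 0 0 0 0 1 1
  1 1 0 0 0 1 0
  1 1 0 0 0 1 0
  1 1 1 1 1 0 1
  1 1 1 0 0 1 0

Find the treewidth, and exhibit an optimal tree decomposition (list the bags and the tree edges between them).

Every bag has size at most 4, so the width is 4 − 1 = 3 and tw(G) ≤ 3. For the lower bound, the 4 vertices {a, c, f, g} are pairwise adjacent, and any tree decomposition puts a clique entirely inside one bag — forcing width ≥ 3. Combining the bounds, tw(G) = 3.

Treewidth 3.
Bags: B1 = {a, b, f, g}  B2 = {a, b, d, f}  B3 = {a, b, e, f}  B4 = {a, c, f, g}
Tree: B1–B2, B1–B3, B1–B4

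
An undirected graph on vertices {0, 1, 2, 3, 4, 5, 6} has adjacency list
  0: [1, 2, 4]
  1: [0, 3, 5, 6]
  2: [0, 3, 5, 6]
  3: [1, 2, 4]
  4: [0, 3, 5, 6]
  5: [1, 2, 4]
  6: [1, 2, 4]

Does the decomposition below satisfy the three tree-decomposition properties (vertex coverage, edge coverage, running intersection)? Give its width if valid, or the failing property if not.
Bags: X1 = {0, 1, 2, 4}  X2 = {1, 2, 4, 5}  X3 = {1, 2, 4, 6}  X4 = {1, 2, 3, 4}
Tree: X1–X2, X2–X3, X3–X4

Yes; width 3.

Vertex coverage: the bags together contain {0, 1, 2, 3, 4, 5, 6}, the full vertex set. Edge coverage: each edge of G has both endpoints in at least one bag. Running intersection: for every vertex, the bags containing it form a connected subtree. All three properties hold, so this is a valid tree decomposition of width max|bag| − 1 = 3, and hence tw(G) ≤ 3.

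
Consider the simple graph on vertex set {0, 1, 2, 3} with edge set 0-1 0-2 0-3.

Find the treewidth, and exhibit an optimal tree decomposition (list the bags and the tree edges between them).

Treewidth 1.
One such decomposition:
Bags: B1 = {0, 2}  B2 = {0, 3}  B3 = {0, 1}
Tree: B1–B2, B2–B3

Every bag has size at most 2, so the width is 2 − 1 = 1 and tw(G) ≤ 1. G has an edge, so its treewidth is at least 1. The upper and lower bounds meet at 1, so that is the treewidth.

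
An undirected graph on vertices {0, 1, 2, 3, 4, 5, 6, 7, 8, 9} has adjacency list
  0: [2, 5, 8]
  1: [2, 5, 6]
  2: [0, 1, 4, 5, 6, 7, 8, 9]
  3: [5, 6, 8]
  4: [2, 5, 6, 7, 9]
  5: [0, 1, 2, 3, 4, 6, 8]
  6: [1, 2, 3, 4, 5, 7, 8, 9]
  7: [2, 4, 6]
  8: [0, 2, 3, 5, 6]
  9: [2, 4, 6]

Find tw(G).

A width-3 tree decomposition is:
Bags: B1 = {2, 4, 5, 6}  B2 = {2, 5, 6, 8}  B3 = {1, 2, 5, 6}  B4 = {3, 5, 6, 8}  B5 = {2, 4, 6, 7}  B6 = {2, 4, 6, 9}  B7 = {0, 2, 5, 8}
Tree: B1–B2, B2–B3, B2–B4, B1–B5, B1–B6, B2–B7
Every bag has size at most 4, so the width is 4 − 1 = 3 and tw(G) ≤ 3. For the lower bound, the 4 vertices {0, 2, 5, 8} are pairwise adjacent, and any tree decomposition puts a clique entirely inside one bag — forcing width ≥ 3. The upper and lower bounds meet at 3, so that is the treewidth.

3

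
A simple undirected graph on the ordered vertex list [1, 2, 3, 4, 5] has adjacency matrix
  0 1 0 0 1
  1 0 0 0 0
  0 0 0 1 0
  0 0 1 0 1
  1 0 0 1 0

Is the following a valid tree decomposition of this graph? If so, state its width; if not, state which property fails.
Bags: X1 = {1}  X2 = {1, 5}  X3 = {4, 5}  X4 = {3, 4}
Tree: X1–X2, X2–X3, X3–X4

No — vertex 2 appears in no bag.

A tree decomposition must satisfy three properties: every vertex lies in some bag; for every edge, both endpoints lie together in some bag; and for every vertex, the bags containing it form a connected subtree. Here vertex 2 appears in no bag, so the decomposition is invalid.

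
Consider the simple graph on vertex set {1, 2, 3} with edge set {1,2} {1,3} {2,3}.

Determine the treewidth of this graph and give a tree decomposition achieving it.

Treewidth 2.
One optimal decomposition is:
Bags: B1 = {1, 2, 3}
Tree: (single bag)

With just one bag of size 3, the width is 3 − 1 = 2, so tw(G) ≤ 2. Conversely, {1, 2, 3} is a clique of size 3, and the vertices of any clique must share a bag in every tree decomposition; so some bag has ≥ 3 vertices and tw(G) ≥ 2. Therefore the treewidth is 2.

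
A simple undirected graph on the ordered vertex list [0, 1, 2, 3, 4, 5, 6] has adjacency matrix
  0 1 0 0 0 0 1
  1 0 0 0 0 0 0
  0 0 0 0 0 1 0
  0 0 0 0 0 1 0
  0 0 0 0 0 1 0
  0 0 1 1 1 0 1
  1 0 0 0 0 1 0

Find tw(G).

1

A width-1 tree decomposition is:
Bags: B1 = {3, 5}  B2 = {5, 6}  B3 = {4, 5}  B4 = {2, 5}  B5 = {0, 6}  B6 = {0, 1}
Tree: B1–B2, B1–B3, B2–B4, B2–B5, B5–B6
Each bag holds 2 vertices, so the decomposition has width 1, which upper-bounds the treewidth. Since G has at least one edge (e.g. 5–3), it is not an edgeless graph, so tw(G) ≥ 1. The upper and lower bounds meet at 1, so that is the treewidth.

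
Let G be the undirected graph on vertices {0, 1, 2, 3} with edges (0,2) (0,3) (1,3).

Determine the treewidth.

1

A width-1 tree decomposition is:
Bags: B1 = {0, 3}  B2 = {1, 3}  B3 = {0, 2}
Tree: B1–B2, B1–B3
Every bag has size at most 2, so the width is 2 − 1 = 1 and tw(G) ≤ 1. G has an edge, so its treewidth is at least 1. The upper and lower bounds meet at 1, so that is the treewidth.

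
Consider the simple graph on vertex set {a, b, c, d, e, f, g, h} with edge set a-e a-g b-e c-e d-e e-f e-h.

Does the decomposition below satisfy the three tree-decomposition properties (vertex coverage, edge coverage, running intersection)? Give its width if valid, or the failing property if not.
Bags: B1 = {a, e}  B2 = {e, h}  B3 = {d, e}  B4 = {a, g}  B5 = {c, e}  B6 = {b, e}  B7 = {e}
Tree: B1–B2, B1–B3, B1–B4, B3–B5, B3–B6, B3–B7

A tree decomposition must satisfy three properties: every vertex lies in some bag; for every edge, both endpoints lie together in some bag; and for every vertex, the bags containing it form a connected subtree. Here vertex f appears in no bag, so the decomposition is invalid.

No — vertex f appears in no bag.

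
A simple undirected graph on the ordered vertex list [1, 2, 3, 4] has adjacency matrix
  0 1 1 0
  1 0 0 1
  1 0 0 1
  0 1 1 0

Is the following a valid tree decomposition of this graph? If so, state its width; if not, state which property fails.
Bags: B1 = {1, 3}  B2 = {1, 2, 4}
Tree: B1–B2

No — edge (4,3) lies in no bag.

A tree decomposition must satisfy three properties: every vertex lies in some bag; for every edge, both endpoints lie together in some bag; and for every vertex, the bags containing it form a connected subtree. Here edge (4,3) lies in no bag, so the decomposition is invalid.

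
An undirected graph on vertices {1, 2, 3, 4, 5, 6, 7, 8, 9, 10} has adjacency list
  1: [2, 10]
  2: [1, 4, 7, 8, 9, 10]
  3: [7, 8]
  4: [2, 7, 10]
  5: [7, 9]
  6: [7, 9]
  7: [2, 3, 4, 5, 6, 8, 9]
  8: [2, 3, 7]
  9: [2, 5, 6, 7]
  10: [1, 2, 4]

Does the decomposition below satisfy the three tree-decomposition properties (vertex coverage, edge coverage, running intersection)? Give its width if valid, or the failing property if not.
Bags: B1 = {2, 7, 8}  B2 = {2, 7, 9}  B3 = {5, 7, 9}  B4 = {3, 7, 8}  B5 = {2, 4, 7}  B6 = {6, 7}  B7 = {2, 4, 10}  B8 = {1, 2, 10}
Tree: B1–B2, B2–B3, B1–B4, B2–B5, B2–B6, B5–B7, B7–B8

A tree decomposition must satisfy three properties: every vertex lies in some bag; for every edge, both endpoints lie together in some bag; and for every vertex, the bags containing it form a connected subtree. Here edge (9,6) lies in no bag, so the decomposition is invalid.

No — edge (9,6) lies in no bag.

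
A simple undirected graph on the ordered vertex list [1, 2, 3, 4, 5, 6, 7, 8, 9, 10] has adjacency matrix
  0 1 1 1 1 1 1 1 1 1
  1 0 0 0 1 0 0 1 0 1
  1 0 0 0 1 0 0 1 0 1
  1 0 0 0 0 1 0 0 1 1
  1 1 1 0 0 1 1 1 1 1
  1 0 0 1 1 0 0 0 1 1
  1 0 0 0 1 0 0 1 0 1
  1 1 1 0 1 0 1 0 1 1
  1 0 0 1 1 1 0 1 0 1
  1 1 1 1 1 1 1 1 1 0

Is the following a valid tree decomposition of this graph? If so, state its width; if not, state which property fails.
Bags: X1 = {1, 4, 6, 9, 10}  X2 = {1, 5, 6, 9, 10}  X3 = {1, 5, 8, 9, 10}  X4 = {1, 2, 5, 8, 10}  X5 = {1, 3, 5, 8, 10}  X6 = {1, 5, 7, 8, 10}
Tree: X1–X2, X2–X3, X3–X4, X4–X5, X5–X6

Yes; width 4.

Checking the three conditions: (i) the bags cover all of {1, 2, 3, 4, 5, 6, 7, 8, 9, 10}; (ii) for each edge, some bag contains both endpoints; (iii) the bags containing any fixed vertex form a subtree. All hold, so the decomposition is valid with width 5 − 1 = 4.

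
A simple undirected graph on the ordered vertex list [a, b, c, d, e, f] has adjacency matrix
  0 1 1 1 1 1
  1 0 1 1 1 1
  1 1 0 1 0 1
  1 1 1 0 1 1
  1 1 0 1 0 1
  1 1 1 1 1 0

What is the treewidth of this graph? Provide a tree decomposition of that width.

Each bag holds 5 vertices, so the decomposition has width 4, which upper-bounds the treewidth. On the other hand G contains the 5-clique {a, b, d, e, f}. A clique must lie in a single bag of any decomposition, so no decomposition can have width below 4. Therefore the treewidth is 4.

Treewidth 4.
One such decomposition:
Bags: B1 = {a, b, d, e, f}  B2 = {a, b, c, d, f}
Tree: B1–B2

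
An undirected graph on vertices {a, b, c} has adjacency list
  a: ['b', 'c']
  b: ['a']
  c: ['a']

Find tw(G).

A width-1 tree decomposition is:
Bags: B1 = {a, c}  B2 = {a, b}
Tree: B1–B2
The largest bag has 2 vertices, giving width 1; this decomposition certifies tw(G) ≤ 1. Any graph with an edge has treewidth ≥ 1, and G has the edge a–c. Hence tw(G) = 1 exactly.

1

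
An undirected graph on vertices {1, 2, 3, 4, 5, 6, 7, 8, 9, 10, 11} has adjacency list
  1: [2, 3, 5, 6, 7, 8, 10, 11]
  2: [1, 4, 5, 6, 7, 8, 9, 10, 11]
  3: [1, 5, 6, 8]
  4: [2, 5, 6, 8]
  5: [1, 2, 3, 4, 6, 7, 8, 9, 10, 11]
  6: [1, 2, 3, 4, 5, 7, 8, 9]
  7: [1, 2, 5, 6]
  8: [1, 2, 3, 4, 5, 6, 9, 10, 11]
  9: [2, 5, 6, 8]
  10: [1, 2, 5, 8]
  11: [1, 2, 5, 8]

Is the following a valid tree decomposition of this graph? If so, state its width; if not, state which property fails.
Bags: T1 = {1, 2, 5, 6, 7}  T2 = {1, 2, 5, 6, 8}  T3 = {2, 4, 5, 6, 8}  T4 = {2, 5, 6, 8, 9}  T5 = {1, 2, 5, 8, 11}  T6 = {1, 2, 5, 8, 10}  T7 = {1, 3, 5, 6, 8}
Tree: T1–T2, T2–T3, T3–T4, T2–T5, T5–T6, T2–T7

Yes; width 4.

Every vertex of G appears in some bag (union = {1, 2, 3, 4, 5, 6, 7, 8, 9, 10, 11}); every edge is covered by a bag; and for each vertex v the set of bags containing v is connected in the bag tree. The decomposition is therefore valid. The largest bag has 5 vertices, so the width is 4.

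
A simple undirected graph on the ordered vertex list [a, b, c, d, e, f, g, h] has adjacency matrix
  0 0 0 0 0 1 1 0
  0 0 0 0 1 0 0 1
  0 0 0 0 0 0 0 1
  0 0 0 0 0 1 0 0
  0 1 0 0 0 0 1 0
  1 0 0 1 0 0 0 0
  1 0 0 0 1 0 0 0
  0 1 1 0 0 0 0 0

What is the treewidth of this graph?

1

A width-1 tree decomposition is:
Bags: B1 = {c, h}  B2 = {b, h}  B3 = {b, e}  B4 = {e, g}  B5 = {a, g}  B6 = {a, f}  B7 = {d, f}
Tree: B1–B2, B2–B3, B3–B4, B4–B5, B5–B6, B6–B7
The largest bag has 2 vertices, giving width 1; this decomposition certifies tw(G) ≤ 1. Since G has at least one edge (e.g. c–h), it is not an edgeless graph, so tw(G) ≥ 1. The upper and lower bounds meet at 1, so that is the treewidth.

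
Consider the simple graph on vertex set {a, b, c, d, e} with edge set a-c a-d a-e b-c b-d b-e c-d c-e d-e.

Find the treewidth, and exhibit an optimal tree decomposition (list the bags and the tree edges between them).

The largest bag has 4 vertices, giving width 3; this decomposition certifies tw(G) ≤ 3. For the lower bound, the 4 vertices {a, c, d, e} are pairwise adjacent, and any tree decomposition puts a clique entirely inside one bag — forcing width ≥ 3. Combining the bounds, tw(G) = 3.

Treewidth 3.
One such decomposition:
Bags: B1 = {a, c, d, e}  B2 = {b, c, d, e}
Tree: B1–B2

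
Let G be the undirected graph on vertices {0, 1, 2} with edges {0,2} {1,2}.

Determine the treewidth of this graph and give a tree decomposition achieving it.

Treewidth 1.
One optimal decomposition is:
Bags: B1 = {1, 2}  B2 = {0, 2}
Tree: B1–B2

Every bag has size at most 2, so the width is 2 − 1 = 1 and tw(G) ≤ 1. Any graph with an edge has treewidth ≥ 1, and G has the edge 1–2. Combining the bounds, tw(G) = 1.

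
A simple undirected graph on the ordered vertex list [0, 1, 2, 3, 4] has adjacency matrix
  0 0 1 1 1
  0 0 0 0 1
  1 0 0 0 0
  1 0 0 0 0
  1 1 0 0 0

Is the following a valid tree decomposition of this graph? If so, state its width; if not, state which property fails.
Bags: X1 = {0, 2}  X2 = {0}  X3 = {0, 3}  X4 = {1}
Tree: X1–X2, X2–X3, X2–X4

No — vertex 4 appears in no bag.

A tree decomposition must satisfy three properties: every vertex lies in some bag; for every edge, both endpoints lie together in some bag; and for every vertex, the bags containing it form a connected subtree. Here vertex 4 appears in no bag, so the decomposition is invalid.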